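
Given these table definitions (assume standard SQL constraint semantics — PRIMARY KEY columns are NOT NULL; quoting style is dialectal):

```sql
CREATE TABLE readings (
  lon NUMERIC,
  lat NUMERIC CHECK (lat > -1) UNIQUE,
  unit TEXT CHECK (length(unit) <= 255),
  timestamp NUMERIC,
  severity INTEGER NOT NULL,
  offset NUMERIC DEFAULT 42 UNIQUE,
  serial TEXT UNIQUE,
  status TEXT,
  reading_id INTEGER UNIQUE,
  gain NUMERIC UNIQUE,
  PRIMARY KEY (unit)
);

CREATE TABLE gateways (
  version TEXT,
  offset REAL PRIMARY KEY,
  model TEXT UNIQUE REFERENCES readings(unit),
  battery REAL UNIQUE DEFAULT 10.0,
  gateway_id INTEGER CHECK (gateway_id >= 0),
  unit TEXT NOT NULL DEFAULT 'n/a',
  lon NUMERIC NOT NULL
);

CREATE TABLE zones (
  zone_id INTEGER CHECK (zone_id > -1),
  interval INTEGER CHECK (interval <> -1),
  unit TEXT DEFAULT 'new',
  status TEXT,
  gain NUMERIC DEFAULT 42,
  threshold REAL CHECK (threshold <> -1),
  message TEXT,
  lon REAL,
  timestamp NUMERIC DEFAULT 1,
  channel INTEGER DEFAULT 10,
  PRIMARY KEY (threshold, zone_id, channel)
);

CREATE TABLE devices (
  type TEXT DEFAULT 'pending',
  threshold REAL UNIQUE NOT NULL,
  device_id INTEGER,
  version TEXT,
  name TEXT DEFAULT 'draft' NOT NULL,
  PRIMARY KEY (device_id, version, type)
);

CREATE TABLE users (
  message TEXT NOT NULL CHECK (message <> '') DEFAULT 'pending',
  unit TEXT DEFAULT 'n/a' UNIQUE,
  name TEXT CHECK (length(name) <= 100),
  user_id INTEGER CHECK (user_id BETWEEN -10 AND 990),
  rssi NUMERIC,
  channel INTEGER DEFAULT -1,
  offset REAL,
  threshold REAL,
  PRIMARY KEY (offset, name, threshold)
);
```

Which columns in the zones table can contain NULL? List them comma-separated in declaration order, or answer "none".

- zone_id: part of the PRIMARY KEY, which implies NOT NULL → not nullable.
- interval: CHECK does not forbid NULL (a CHECK constraint passes when its expression is NULL) → nullable.
- unit: DEFAULT only fills an omitted column; an explicit NULL is still allowed → nullable.
- status: no NOT NULL constraint applies → nullable.
- gain: DEFAULT only fills an omitted column; an explicit NULL is still allowed → nullable.
- threshold: part of the PRIMARY KEY, which implies NOT NULL → not nullable.
- message: no NOT NULL constraint applies → nullable.
- lon: no NOT NULL constraint applies → nullable.
- timestamp: DEFAULT only fills an omitted column; an explicit NULL is still allowed → nullable.
- channel: part of the PRIMARY KEY, which implies NOT NULL → not nullable.

interval, unit, status, gain, message, lon, timestamp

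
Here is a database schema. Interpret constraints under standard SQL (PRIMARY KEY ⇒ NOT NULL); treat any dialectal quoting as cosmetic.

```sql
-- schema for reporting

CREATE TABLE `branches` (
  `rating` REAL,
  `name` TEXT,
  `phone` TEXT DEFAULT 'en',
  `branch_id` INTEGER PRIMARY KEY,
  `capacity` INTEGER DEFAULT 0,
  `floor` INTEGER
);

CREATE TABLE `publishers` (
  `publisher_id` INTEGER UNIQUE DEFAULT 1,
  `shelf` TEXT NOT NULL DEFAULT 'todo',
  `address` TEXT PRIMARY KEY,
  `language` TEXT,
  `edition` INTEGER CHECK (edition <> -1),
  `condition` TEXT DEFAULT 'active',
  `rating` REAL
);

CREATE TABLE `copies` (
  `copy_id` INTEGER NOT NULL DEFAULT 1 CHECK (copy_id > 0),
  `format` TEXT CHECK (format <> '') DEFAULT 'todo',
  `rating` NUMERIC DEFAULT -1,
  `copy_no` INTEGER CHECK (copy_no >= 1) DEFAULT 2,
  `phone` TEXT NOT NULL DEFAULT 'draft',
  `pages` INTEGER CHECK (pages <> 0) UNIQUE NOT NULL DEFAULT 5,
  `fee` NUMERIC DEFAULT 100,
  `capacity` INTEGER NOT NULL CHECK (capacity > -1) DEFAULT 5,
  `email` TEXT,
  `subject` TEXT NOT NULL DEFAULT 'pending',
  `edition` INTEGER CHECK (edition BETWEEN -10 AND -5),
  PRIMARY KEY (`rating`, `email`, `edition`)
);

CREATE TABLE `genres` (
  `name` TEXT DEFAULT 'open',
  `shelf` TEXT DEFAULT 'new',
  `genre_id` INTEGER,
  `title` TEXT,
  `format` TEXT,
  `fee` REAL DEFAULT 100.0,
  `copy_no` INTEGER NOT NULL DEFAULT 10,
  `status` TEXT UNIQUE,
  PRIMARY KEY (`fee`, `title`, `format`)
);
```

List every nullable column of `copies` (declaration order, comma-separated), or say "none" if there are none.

- copy_id: declared NOT NULL → not nullable.
- format: CHECK does not forbid NULL (a CHECK constraint passes when its expression is NULL) → nullable.
- rating: part of the PRIMARY KEY, which implies NOT NULL → not nullable.
- copy_no: CHECK does not forbid NULL (a CHECK constraint passes when its expression is NULL) → nullable.
- phone: declared NOT NULL → not nullable.
- pages: declared NOT NULL → not nullable.
- fee: DEFAULT only fills an omitted column; an explicit NULL is still allowed → nullable.
- capacity: declared NOT NULL → not nullable.
- email: part of the PRIMARY KEY, which implies NOT NULL → not nullable.
- subject: declared NOT NULL → not nullable.
- edition: part of the PRIMARY KEY, which implies NOT NULL → not nullable.

format, copy_no, fee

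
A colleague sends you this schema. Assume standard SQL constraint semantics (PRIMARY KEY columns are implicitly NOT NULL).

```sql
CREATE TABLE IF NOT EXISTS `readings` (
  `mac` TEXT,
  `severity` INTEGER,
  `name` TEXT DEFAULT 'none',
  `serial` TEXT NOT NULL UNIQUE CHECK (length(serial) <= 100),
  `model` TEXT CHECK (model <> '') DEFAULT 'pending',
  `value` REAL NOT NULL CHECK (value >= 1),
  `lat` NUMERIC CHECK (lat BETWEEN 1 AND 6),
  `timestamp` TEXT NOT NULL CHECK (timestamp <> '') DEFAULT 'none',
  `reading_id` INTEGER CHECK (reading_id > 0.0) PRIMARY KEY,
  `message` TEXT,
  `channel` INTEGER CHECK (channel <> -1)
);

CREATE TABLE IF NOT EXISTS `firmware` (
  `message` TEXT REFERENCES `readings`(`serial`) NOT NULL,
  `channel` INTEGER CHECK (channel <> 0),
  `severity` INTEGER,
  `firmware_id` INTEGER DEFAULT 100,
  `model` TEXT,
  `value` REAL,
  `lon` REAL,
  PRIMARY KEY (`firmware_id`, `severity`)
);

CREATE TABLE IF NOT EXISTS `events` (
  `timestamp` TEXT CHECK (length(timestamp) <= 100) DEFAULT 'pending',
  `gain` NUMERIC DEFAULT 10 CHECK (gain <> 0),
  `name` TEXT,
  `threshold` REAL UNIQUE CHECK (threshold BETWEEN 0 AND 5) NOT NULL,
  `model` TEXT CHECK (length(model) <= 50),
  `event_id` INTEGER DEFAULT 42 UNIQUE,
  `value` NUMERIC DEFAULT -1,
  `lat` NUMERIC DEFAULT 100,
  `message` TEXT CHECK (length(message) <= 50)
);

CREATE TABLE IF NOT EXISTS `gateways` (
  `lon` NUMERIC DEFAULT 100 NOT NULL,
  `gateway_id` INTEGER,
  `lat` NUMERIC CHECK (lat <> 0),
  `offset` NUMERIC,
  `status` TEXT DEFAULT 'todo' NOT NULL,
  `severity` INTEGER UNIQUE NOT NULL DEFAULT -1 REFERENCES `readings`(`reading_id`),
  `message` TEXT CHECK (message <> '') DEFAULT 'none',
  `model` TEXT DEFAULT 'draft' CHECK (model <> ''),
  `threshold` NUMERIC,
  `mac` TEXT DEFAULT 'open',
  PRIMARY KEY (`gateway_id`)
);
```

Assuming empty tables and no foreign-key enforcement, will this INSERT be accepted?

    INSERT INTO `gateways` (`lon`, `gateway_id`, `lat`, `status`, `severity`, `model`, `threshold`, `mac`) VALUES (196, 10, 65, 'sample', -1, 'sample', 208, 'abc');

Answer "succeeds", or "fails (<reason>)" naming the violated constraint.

succeeds

NOT NULL columns: gateway_id is supplied; lon is supplied; severity is supplied; status is supplied.
CHECK constraints: 65 satisfies (lat <> 0); 'sample' satisfies (model <> '').
No constraint is violated.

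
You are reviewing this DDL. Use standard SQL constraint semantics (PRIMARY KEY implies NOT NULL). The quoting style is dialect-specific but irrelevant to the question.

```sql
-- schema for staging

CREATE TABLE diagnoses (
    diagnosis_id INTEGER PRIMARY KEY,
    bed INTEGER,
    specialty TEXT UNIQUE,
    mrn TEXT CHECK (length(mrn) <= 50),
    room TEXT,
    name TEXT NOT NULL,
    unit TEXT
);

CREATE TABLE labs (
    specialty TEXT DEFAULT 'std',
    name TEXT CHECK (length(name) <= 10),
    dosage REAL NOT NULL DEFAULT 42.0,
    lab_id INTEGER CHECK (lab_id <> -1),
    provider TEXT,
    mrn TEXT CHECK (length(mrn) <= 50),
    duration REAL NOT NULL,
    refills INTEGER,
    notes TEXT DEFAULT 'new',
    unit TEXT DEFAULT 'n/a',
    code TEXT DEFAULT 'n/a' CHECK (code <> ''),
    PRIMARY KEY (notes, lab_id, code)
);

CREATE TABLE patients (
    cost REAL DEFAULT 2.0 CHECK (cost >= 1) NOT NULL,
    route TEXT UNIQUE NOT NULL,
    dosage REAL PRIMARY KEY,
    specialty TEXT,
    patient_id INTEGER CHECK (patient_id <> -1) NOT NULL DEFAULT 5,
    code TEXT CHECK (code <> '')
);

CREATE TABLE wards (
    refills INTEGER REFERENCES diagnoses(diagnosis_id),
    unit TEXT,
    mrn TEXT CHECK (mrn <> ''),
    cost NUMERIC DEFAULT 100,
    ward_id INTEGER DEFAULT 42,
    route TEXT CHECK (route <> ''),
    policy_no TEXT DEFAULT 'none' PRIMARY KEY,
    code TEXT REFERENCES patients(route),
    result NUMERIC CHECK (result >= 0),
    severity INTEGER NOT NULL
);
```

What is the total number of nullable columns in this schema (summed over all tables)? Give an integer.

21

diagnoses: 5 nullable (bed, specialty, mrn, room, unit — PK (diagnosis_id) and explicit NOT NULL columns excluded).
labs: 6 nullable (specialty, name, provider, mrn, refills, unit — PK (notes, lab_id, code) and explicit NOT NULL columns excluded).
patients: 2 nullable (specialty, code — PK (dosage) and explicit NOT NULL columns excluded).
wards: 8 nullable (refills, unit, mrn, cost, ward_id, route, code, result — PK (policy_no) and explicit NOT NULL columns excluded).
Total: 5 + 6 + 2 + 8 = 21.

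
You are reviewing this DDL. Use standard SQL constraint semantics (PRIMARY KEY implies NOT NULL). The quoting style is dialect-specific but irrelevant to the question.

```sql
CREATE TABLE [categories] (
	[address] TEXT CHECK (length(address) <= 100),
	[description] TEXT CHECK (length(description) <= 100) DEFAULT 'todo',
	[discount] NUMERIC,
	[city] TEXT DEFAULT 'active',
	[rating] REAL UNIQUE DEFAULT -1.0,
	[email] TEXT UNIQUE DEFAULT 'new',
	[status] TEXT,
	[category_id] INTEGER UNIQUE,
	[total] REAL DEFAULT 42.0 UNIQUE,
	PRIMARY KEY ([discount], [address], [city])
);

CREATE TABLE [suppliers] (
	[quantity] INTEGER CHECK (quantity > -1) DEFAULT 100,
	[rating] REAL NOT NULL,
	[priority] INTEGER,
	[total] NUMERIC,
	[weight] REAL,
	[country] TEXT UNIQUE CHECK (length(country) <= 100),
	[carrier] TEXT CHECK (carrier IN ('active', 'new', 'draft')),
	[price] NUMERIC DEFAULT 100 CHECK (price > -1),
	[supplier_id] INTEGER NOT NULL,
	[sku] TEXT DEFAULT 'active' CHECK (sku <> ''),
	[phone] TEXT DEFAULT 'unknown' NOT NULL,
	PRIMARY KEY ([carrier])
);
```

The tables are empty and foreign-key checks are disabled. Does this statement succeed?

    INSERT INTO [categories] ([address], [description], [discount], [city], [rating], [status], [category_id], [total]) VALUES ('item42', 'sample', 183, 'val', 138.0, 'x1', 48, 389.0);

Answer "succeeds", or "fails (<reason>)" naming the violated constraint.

succeeds

NOT NULL columns: address is supplied; city is supplied; discount is supplied.
CHECK constraints: 'item42' satisfies (length(address) <= 100); 'sample' satisfies (length(description) <= 100).
No constraint is violated.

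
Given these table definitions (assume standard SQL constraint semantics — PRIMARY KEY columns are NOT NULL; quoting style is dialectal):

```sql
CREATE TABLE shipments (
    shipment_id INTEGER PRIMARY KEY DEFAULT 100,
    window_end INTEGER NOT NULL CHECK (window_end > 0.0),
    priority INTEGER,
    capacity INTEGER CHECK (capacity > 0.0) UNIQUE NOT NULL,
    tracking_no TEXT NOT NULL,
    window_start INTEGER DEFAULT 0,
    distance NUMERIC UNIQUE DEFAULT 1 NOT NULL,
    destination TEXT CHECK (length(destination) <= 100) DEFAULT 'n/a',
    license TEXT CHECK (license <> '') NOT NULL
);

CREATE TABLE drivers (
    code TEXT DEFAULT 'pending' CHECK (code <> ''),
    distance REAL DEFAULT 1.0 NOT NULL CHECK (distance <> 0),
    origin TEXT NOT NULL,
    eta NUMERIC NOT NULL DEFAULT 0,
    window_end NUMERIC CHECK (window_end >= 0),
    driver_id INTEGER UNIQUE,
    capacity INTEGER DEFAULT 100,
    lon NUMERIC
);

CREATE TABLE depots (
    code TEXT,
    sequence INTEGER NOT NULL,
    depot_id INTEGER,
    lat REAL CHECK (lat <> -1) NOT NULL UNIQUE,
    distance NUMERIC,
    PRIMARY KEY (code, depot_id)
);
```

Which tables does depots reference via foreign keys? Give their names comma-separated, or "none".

none

No column in depots has a REFERENCES clause.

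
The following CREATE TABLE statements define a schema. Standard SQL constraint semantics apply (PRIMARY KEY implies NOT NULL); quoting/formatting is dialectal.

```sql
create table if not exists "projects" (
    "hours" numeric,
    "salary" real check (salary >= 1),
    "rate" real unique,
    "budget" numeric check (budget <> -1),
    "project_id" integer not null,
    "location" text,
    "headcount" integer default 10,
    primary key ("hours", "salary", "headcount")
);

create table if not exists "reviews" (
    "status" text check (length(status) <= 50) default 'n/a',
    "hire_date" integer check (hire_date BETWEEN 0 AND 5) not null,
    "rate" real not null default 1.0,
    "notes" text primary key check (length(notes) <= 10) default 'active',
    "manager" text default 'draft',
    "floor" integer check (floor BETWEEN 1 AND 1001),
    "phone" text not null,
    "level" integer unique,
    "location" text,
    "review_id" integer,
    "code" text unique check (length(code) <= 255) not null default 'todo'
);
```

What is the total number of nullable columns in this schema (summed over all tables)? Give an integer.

9

projects: 3 nullable (rate, budget, location — PK (hours, salary, headcount) and explicit NOT NULL columns excluded).
reviews: 6 nullable (status, manager, floor, level, location, review_id — PK (notes) and explicit NOT NULL columns excluded).
Total: 3 + 6 = 9.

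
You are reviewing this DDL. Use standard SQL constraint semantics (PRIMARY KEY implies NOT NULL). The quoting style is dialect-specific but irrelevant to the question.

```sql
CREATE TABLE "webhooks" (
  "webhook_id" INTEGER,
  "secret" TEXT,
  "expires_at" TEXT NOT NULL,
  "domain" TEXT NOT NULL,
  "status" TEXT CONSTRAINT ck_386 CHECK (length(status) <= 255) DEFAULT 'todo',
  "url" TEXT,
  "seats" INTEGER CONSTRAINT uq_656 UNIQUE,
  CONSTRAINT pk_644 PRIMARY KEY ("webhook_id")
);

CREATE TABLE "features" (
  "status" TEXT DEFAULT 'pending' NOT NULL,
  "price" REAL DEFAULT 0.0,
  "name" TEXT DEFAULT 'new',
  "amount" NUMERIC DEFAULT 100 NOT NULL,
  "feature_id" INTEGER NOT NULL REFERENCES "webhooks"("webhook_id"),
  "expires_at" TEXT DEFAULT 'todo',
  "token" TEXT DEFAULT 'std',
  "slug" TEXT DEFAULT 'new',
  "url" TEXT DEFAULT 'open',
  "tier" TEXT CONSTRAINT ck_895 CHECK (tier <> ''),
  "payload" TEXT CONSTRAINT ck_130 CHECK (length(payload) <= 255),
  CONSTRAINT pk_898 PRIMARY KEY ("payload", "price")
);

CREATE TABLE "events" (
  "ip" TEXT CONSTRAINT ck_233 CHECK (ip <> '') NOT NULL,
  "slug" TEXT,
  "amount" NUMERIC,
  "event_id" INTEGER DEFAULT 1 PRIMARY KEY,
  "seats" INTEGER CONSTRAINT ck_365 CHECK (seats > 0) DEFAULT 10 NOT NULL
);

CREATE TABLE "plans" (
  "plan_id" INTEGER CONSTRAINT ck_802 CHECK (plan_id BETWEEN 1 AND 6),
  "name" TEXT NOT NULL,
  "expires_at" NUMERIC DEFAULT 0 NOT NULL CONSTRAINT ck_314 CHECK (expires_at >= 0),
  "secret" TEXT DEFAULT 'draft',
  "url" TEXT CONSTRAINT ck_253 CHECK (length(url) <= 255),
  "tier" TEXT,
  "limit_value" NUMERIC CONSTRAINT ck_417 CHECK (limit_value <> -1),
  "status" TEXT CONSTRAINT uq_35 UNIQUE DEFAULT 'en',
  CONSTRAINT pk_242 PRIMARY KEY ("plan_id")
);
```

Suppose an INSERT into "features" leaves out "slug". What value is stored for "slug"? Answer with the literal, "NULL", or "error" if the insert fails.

'new'

slug has an explicit DEFAULT 'new'.
When the column is omitted from an INSERT, that default is used.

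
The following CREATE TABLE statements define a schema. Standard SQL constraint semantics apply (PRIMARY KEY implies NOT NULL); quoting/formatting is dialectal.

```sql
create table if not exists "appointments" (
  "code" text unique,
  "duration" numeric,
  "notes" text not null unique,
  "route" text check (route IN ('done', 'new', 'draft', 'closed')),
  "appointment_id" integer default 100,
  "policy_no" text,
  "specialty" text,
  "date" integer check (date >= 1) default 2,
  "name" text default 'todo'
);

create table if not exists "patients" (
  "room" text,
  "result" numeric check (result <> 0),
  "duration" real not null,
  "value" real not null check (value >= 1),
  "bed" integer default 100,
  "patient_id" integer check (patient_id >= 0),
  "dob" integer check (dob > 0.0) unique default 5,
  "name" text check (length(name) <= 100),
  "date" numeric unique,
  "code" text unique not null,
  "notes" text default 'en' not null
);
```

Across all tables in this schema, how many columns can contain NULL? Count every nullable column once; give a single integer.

15

appointments: 8 nullable (code, duration, route, appointment_id, policy_no, specialty, date, name — PK none and explicit NOT NULL columns excluded).
patients: 7 nullable (room, result, bed, patient_id, dob, name, date — PK none and explicit NOT NULL columns excluded).
Total: 8 + 7 = 15.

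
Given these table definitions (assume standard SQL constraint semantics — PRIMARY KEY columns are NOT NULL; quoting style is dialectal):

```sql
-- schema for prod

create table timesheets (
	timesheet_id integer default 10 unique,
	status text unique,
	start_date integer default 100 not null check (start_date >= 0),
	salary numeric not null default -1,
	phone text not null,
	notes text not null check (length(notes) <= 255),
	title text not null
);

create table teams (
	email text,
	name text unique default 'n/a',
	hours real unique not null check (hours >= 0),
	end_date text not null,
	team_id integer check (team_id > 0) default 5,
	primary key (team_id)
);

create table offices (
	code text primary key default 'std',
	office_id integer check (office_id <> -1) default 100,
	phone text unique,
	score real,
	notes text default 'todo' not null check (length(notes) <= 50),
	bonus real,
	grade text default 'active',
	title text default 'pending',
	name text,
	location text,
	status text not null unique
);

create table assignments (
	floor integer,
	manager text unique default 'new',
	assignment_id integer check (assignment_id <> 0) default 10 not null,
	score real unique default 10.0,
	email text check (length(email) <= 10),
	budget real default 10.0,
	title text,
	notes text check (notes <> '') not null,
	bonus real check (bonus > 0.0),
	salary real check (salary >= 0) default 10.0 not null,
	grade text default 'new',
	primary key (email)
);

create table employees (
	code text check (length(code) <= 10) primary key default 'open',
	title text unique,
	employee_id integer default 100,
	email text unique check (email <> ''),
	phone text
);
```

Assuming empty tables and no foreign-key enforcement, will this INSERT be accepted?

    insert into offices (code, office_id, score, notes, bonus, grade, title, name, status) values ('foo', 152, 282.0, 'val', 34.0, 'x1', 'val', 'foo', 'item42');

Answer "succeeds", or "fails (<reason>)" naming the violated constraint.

NOT NULL columns: code is supplied; notes is supplied; status is supplied.
CHECK constraints: 152 satisfies (office_id <> -1); 'val' satisfies (length(notes) <= 50).
No constraint is violated.

succeeds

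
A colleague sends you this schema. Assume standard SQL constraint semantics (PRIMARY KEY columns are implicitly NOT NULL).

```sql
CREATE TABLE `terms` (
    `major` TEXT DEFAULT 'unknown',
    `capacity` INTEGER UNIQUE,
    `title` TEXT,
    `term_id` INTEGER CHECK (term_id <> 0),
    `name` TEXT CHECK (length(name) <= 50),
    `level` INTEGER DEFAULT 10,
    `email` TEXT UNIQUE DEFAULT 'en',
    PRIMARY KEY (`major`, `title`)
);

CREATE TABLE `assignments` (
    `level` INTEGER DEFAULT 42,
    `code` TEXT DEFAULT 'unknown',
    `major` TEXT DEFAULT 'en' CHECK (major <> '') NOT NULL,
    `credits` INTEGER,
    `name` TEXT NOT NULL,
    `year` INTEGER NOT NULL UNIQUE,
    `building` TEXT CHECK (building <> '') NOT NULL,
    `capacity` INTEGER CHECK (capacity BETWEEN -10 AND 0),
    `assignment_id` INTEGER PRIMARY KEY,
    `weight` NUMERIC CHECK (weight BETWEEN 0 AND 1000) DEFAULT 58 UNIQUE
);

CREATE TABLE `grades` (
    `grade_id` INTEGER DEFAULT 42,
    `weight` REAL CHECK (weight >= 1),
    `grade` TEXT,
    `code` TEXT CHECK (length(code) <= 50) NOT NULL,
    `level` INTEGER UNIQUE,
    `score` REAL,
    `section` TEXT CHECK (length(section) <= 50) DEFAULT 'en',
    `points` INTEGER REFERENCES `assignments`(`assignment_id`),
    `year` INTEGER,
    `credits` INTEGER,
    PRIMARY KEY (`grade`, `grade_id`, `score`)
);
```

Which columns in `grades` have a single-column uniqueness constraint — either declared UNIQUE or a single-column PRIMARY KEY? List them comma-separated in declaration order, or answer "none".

level

- grade_id: part of a composite PRIMARY KEY — only the tuple is unique, not this column on its own.
- weight: no UNIQUE or single-column PK constraint.
- grade: part of a composite PRIMARY KEY — only the tuple is unique, not this column on its own.
- code: no UNIQUE or single-column PK constraint.
- level: declared UNIQUE → unique.
- score: part of a composite PRIMARY KEY — only the tuple is unique, not this column on its own.
- section: no UNIQUE or single-column PK constraint.
- points: no UNIQUE or single-column PK constraint.
- year: no UNIQUE or single-column PK constraint.
- credits: no UNIQUE or single-column PK constraint.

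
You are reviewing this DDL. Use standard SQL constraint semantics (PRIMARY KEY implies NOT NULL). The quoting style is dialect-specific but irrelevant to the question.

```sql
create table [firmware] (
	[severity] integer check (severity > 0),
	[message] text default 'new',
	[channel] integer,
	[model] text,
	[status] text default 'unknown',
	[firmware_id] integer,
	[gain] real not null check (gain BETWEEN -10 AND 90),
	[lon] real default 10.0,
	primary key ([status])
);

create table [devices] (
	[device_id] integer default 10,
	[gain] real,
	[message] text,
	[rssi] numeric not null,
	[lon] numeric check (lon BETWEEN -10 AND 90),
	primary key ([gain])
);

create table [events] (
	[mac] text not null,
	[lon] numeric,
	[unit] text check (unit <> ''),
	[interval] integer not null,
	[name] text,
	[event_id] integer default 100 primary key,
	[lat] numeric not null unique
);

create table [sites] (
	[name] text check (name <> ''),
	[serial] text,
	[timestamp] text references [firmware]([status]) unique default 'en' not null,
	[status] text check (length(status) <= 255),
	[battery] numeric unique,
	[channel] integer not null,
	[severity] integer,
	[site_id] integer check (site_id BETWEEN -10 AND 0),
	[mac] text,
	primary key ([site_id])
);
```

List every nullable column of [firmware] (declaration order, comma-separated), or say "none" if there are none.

severity, message, channel, model, firmware_id, lon

- severity: CHECK does not forbid NULL (a CHECK constraint passes when its expression is NULL) → nullable.
- message: DEFAULT only fills an omitted column; an explicit NULL is still allowed → nullable.
- channel: no NOT NULL constraint applies → nullable.
- model: no NOT NULL constraint applies → nullable.
- status: part of the PRIMARY KEY, which implies NOT NULL → not nullable.
- firmware_id: no NOT NULL constraint applies → nullable.
- gain: declared NOT NULL → not nullable.
- lon: DEFAULT only fills an omitted column; an explicit NULL is still allowed → nullable.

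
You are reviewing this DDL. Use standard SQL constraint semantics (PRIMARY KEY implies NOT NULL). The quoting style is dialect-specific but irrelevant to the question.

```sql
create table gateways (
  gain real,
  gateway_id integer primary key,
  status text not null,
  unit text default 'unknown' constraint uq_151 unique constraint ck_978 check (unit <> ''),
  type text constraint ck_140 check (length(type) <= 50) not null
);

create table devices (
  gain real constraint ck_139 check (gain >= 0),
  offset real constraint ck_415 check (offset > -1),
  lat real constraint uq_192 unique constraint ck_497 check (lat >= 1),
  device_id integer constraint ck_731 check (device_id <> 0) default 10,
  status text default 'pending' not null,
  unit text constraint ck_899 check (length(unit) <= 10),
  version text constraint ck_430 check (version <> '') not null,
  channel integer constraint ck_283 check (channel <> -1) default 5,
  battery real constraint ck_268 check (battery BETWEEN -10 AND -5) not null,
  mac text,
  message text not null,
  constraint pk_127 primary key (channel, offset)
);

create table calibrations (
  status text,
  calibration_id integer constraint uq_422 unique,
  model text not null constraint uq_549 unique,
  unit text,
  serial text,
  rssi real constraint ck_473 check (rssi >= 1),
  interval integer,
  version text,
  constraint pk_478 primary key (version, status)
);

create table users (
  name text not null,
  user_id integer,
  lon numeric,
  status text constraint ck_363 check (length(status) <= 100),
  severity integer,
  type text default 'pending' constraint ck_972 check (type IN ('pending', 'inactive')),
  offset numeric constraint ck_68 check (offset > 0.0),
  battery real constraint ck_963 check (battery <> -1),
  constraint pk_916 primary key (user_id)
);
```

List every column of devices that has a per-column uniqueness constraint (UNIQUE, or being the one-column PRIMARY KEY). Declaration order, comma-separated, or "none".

- gain: no UNIQUE or single-column PK constraint.
- offset: part of a composite PRIMARY KEY — only the tuple is unique, not this column on its own.
- lat: declared UNIQUE → unique.
- device_id: no UNIQUE or single-column PK constraint.
- status: no UNIQUE or single-column PK constraint.
- unit: no UNIQUE or single-column PK constraint.
- version: no UNIQUE or single-column PK constraint.
- channel: part of a composite PRIMARY KEY — only the tuple is unique, not this column on its own.
- battery: no UNIQUE or single-column PK constraint.
- mac: no UNIQUE or single-column PK constraint.
- message: no UNIQUE or single-column PK constraint.

lat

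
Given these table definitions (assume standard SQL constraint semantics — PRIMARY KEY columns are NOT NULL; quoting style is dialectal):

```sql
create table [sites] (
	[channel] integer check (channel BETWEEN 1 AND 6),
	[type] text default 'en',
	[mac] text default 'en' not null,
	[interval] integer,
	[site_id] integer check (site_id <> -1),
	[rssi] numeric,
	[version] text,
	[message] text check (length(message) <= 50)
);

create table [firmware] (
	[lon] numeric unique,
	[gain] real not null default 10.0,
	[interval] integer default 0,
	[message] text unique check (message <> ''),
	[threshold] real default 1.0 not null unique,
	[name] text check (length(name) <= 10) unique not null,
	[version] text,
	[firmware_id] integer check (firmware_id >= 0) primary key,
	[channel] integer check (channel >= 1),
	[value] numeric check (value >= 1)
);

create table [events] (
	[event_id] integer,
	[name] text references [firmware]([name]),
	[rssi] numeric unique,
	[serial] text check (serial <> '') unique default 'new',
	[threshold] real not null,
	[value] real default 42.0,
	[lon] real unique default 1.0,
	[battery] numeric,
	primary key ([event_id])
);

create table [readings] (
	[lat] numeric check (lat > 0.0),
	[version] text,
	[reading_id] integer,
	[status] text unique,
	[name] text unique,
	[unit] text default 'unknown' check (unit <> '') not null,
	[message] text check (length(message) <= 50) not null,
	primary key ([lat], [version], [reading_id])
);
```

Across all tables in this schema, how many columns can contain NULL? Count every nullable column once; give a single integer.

21

sites: 7 nullable (channel, type, interval, site_id, rssi, version, message — PK none and explicit NOT NULL columns excluded).
firmware: 6 nullable (lon, interval, message, version, channel, value — PK (firmware_id) and explicit NOT NULL columns excluded).
events: 6 nullable (name, rssi, serial, value, lon, battery — PK (event_id) and explicit NOT NULL columns excluded).
readings: 2 nullable (status, name — PK (lat, version, reading_id) and explicit NOT NULL columns excluded).
Total: 7 + 6 + 6 + 2 = 21.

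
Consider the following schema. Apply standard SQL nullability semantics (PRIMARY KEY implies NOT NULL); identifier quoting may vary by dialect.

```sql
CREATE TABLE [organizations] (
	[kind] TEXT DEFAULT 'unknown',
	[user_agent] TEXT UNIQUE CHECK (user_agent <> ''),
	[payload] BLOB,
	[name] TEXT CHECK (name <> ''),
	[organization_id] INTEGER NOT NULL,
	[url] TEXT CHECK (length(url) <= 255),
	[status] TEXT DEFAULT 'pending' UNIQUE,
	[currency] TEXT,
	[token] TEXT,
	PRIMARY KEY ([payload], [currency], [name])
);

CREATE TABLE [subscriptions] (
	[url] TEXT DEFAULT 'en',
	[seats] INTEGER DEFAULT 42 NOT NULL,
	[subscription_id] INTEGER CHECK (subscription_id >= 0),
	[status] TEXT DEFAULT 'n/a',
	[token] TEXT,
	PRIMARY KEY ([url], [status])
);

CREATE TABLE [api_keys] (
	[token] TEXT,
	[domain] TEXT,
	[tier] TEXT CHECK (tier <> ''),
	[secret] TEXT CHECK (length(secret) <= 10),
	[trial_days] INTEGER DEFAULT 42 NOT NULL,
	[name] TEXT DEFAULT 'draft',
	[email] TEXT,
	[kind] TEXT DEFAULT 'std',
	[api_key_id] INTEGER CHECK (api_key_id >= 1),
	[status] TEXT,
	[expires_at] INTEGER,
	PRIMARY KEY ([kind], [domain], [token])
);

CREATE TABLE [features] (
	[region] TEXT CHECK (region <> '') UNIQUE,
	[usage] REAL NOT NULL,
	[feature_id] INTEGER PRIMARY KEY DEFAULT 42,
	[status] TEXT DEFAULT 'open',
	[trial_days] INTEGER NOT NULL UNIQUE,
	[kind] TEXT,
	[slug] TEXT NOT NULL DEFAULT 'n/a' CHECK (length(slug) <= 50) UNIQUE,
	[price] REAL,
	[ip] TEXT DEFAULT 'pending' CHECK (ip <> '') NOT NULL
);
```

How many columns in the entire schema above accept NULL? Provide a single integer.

organizations: 5 nullable (kind, user_agent, url, status, token — PK (payload, currency, name) and explicit NOT NULL columns excluded).
subscriptions: 2 nullable (subscription_id, token — PK (url, status) and explicit NOT NULL columns excluded).
api_keys: 7 nullable (tier, secret, name, email, api_key_id, status, expires_at — PK (kind, domain, token) and explicit NOT NULL columns excluded).
features: 4 nullable (region, status, kind, price — PK (feature_id) and explicit NOT NULL columns excluded).
Total: 5 + 2 + 7 + 4 = 18.

18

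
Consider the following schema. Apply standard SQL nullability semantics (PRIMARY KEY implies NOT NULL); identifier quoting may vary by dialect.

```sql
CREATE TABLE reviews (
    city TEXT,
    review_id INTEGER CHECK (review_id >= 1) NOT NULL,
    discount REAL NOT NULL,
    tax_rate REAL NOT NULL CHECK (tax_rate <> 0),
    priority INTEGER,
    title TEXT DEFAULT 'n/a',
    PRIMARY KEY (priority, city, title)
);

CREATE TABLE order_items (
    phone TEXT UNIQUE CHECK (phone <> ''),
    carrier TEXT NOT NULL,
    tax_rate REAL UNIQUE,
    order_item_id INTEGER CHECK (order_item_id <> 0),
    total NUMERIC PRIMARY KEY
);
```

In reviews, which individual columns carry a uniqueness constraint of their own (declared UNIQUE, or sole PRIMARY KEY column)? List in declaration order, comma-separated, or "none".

none

- city: part of a composite PRIMARY KEY — only the tuple is unique, not this column on its own.
- review_id: no UNIQUE or single-column PK constraint.
- discount: no UNIQUE or single-column PK constraint.
- tax_rate: no UNIQUE or single-column PK constraint.
- priority: part of a composite PRIMARY KEY — only the tuple is unique, not this column on its own.
- title: part of a composite PRIMARY KEY — only the tuple is unique, not this column on its own.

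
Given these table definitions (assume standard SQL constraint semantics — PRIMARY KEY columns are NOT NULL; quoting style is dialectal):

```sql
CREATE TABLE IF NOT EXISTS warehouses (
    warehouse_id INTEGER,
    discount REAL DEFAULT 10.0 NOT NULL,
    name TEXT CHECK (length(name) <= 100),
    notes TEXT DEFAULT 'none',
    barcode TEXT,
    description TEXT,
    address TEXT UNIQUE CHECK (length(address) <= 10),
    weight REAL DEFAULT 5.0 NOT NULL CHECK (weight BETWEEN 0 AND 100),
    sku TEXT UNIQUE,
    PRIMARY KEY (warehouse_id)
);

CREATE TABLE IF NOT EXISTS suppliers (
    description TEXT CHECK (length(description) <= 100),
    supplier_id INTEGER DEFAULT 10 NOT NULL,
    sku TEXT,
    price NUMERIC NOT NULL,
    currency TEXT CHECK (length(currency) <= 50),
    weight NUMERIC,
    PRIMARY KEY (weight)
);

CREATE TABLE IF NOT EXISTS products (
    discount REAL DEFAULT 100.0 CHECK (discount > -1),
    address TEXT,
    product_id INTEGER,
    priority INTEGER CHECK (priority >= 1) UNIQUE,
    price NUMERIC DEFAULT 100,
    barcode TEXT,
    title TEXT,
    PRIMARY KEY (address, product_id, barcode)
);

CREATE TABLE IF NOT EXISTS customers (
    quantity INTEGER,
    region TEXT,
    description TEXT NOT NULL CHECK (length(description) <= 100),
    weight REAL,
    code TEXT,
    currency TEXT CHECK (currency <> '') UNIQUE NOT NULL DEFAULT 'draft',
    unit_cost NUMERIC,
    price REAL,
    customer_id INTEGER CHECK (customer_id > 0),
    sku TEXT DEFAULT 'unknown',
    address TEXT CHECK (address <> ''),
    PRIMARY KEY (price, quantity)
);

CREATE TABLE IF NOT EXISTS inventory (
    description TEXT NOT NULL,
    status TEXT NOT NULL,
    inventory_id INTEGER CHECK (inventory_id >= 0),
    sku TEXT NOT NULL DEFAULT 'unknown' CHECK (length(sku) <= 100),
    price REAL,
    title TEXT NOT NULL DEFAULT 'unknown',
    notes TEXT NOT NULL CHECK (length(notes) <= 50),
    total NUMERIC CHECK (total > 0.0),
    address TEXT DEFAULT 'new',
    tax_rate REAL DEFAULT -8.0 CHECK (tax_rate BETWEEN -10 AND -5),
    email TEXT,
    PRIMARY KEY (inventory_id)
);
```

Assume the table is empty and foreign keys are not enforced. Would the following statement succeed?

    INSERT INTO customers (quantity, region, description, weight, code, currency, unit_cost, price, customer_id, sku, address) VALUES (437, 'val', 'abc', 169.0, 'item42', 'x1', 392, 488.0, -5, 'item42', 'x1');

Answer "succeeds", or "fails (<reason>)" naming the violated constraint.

The value -5 for customer_id violates CHECK (customer_id > 0).

fails (CHECK on customer_id)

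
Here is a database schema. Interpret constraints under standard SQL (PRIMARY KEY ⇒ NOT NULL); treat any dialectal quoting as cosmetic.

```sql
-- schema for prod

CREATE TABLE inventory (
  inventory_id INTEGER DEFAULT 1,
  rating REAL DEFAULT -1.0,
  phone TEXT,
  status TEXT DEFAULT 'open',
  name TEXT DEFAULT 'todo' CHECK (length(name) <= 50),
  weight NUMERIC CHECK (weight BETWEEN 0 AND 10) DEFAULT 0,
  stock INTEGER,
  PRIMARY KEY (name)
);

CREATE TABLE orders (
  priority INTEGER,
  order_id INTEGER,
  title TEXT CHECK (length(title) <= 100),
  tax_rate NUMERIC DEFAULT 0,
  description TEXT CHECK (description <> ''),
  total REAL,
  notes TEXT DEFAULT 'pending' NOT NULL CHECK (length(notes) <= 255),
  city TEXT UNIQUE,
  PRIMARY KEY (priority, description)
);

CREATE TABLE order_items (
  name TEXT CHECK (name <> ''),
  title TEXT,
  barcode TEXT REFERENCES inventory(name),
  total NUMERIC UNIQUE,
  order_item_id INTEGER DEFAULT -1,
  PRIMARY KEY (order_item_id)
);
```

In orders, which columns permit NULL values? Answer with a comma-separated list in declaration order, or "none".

order_id, title, tax_rate, total, city

- priority: part of the PRIMARY KEY, which implies NOT NULL → not nullable.
- order_id: no NOT NULL constraint applies → nullable.
- title: CHECK does not forbid NULL (a CHECK constraint passes when its expression is NULL) → nullable.
- tax_rate: DEFAULT only fills an omitted column; an explicit NULL is still allowed → nullable.
- description: part of the PRIMARY KEY, which implies NOT NULL → not nullable.
- total: no NOT NULL constraint applies → nullable.
- notes: declared NOT NULL → not nullable.
- city: UNIQUE does not imply NOT NULL → nullable.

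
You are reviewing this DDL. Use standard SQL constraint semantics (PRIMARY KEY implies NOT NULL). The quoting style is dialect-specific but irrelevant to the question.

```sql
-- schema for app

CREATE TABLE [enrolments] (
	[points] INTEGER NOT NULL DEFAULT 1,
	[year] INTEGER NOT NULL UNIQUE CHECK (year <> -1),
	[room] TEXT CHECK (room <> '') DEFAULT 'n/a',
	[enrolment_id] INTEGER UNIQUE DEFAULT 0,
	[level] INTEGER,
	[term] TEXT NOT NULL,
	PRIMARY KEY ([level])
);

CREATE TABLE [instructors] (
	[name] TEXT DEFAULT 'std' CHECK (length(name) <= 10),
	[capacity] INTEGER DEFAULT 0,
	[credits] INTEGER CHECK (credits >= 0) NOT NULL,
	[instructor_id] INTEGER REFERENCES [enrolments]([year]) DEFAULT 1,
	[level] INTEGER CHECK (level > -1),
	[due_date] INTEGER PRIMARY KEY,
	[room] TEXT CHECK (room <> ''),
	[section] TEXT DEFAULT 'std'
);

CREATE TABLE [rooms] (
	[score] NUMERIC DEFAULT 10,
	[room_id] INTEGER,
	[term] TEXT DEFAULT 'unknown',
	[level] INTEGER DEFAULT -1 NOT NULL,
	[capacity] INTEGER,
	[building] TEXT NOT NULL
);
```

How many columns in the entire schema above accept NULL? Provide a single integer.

12

enrolments: 2 nullable (room, enrolment_id — PK (level) and explicit NOT NULL columns excluded).
instructors: 6 nullable (name, capacity, instructor_id, level, room, section — PK (due_date) and explicit NOT NULL columns excluded).
rooms: 4 nullable (score, room_id, term, capacity — PK none and explicit NOT NULL columns excluded).
Total: 2 + 6 + 4 = 12.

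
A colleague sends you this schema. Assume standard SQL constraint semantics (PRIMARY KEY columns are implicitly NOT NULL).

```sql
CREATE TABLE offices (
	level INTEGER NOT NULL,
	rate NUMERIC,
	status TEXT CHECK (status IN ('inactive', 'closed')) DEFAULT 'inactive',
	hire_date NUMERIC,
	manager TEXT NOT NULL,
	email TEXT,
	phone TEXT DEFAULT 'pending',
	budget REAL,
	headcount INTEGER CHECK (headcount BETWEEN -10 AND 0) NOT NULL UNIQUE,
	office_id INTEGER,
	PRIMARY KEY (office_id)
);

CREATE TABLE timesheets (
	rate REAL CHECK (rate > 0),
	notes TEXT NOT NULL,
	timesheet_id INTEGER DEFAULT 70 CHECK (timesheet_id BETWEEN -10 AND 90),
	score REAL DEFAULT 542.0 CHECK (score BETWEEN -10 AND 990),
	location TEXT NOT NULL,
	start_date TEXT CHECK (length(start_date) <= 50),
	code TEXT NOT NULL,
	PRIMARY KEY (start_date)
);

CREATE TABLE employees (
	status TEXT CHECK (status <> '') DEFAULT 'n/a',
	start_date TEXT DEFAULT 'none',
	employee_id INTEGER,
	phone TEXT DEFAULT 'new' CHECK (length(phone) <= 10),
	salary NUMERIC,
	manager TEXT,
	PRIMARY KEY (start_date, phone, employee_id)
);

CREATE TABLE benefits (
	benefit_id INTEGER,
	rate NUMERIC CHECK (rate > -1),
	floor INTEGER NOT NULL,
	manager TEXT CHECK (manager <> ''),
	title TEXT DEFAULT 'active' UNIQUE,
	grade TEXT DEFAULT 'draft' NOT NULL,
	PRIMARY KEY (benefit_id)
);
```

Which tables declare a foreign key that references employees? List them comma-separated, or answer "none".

No REFERENCES clause anywhere in the schema names employees.

none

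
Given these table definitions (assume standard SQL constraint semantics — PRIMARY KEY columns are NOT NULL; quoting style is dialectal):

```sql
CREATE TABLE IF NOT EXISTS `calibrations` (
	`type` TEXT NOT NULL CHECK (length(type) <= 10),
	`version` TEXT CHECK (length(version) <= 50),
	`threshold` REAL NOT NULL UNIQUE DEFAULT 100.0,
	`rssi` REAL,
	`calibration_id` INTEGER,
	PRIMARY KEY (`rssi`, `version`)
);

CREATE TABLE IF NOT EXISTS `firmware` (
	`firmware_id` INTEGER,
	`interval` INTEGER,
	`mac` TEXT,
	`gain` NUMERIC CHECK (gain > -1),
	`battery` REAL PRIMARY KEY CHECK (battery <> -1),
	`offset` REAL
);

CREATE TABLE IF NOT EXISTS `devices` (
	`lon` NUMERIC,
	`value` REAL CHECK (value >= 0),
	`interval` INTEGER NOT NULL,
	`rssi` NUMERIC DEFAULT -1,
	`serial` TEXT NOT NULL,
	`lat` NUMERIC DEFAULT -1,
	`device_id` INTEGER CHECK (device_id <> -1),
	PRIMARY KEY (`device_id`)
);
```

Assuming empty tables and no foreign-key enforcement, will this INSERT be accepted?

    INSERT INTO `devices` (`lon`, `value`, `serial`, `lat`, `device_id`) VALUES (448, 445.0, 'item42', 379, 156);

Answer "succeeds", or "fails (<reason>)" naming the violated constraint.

interval is omitted from the column list and has no DEFAULT, so it would receive NULL.
But interval is declared NOT NULL.

fails (NOT NULL on interval)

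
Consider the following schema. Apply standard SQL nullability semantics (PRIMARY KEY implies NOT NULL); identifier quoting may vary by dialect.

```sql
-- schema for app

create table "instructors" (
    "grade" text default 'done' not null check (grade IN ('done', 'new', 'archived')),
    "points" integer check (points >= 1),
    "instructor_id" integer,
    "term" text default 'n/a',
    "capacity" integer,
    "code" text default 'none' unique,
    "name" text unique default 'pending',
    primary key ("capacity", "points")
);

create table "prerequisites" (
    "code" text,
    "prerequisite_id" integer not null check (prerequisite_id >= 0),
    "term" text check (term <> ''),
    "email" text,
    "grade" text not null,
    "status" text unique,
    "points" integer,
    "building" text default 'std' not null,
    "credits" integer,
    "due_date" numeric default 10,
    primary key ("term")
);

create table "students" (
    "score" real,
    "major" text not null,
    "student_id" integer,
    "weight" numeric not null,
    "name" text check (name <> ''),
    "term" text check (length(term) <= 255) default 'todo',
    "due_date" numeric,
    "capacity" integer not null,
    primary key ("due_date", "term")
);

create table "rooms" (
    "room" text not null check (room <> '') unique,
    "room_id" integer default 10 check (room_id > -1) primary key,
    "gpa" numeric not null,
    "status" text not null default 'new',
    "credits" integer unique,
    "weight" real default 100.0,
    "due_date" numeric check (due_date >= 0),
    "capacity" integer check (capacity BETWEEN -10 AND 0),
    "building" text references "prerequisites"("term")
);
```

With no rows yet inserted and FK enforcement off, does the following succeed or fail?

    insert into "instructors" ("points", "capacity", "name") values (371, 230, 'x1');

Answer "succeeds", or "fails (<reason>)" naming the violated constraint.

NOT NULL columns: capacity is supplied; grade defaults to 'done'; points is supplied.
CHECK constraints: 371 satisfies (points >= 1).
No constraint is violated.

succeeds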